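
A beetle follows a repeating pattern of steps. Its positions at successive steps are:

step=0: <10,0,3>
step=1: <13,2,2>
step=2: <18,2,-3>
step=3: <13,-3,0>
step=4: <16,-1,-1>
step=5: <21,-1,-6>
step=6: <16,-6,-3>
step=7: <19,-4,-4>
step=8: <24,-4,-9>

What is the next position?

Step-to-step displacements: <+3,+2,-1>, <+5,+0,-5>, <-5,-5,+3>, <+3,+2,-1>, <+5,+0,-5>, <-5,-5,+3>, <+3,+2,-1>, <+5,+0,-5> — a repeating cycle of length 3.
step 9: apply <-5,-5,+3> → <19,-9,-6>

<19,-9,-6>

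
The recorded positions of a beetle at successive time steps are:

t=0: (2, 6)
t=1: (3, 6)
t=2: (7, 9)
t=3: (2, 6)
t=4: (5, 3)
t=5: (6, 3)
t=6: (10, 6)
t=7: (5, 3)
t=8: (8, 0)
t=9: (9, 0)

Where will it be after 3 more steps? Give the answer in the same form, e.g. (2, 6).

(11, -3)

Step-to-step displacements: (+1, +0), (+4, +3), (-5, -3), (+3, -3), (+1, +0), (+4, +3), (-5, -3), (+3, -3), (+1, +0) — a repeating cycle of length 4.
step 10: apply (+4, +3) → (13, 3)
step 11: apply (-5, -3) → (8, 0)
step 12: apply (+3, -3) → (11, -3)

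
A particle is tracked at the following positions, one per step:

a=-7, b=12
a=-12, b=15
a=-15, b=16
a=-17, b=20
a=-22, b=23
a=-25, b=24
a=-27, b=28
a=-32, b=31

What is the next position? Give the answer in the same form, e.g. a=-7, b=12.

Step-to-step displacements: (-5, +3), (-3, +1), (-2, +4), (-5, +3), (-3, +1), (-2, +4), (-5, +3) — a repeating cycle of length 3.
step 8: apply (-3, +1) → a=-35, b=32

a=-35, b=32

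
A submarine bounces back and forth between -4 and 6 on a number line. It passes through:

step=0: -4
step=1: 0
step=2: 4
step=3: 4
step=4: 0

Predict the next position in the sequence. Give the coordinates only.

The value travels 4 per step and bounces off the walls at -4 and 6.
  step 5: 0 → -4

-4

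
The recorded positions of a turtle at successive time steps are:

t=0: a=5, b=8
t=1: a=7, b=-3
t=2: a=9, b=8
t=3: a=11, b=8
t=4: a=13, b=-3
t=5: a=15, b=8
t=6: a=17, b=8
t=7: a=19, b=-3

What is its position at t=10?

A: linear, +2 per step → 25 at step 10.
B: cycles through 8, -3, 8 every 3 steps. Step 10 lands at position 1 of the cycle → -3.

a=25, b=-3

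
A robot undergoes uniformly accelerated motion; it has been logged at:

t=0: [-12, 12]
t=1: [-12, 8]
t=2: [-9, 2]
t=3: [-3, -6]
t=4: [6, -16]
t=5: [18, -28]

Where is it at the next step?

[33, -42]

Taking differences between consecutive positions: [+0, -4], [+3, -6], [+6, -8], [+9, -10], [+12, -12]. These grow by [+3, -2] each step.
step 6: [18, -28] + [+15, -14] → [33, -42]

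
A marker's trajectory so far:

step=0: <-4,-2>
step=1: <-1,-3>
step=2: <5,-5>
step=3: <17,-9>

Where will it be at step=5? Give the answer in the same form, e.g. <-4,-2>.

<89,-33>

Consecutive displacements <+3,-1>, <+6,-2>, <+12,-4> scale by a factor of 2 each step.
step 4: <17,-9> + <+24,-8> → <41,-17>
step 5: <41,-17> + <+48,-16> → <89,-33>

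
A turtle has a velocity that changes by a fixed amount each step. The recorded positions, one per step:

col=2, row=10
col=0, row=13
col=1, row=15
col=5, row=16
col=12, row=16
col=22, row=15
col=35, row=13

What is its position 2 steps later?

col=70, row=6

First differences are (-2,+3), (+1,+2), (+4,+1), (+7,+0), (+10,-1), (+13,-2); their common second difference is (+3,-1) (constant acceleration).
step 7: col=35, row=13 + (+16,-3) → col=51, row=10
step 8: col=51, row=10 + (+19,-4) → col=70, row=6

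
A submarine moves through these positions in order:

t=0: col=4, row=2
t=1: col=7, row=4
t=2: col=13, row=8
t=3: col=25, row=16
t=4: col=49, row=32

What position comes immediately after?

col=97, row=64

Consecutive displacements (+3, +2), (+6, +4), (+12, +8), (+24, +16) scale by a factor of 2 each step.
step 5: col=49, row=32 + (+48, +32) → col=97, row=64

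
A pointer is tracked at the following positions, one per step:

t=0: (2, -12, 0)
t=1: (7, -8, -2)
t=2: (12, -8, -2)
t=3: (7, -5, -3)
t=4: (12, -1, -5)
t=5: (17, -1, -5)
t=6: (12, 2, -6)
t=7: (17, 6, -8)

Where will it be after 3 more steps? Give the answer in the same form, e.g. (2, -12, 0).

Step-to-step displacements: (+5, +4, -2), (+5, +0, +0), (-5, +3, -1), (+5, +4, -2), (+5, +0, +0), (-5, +3, -1), (+5, +4, -2) — a repeating cycle of length 3.
step 8: apply (+5, +0, +0) → (22, 6, -8)
step 9: apply (-5, +3, -1) → (17, 9, -9)
step 10: apply (+5, +4, -2) → (22, 13, -11)

(22, 13, -11)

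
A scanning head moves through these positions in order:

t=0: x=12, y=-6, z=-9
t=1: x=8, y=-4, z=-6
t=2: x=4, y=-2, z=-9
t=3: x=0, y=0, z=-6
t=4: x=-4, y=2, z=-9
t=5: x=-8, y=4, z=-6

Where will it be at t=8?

x=-20, y=10, z=-9

X: linear, -4 per step → -20 at step 8.
Y: linear, +2 per step → 10 at step 8.
Z: cycles through -9, -6 every 2 steps. Step 8 lands at position 0 of the cycle → -9.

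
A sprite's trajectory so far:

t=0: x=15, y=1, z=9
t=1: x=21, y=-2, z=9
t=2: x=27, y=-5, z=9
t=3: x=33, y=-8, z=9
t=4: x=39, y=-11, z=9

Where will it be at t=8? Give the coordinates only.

x=63, y=-23, z=9

Constant displacement of (+6,-3,+0) per step.
step 5: x=39, y=-11, z=9 + (+6,-3,+0) → x=45, y=-14, z=9
step 6: x=45, y=-14, z=9 + (+6,-3,+0) → x=51, y=-17, z=9
step 7: x=51, y=-17, z=9 + (+6,-3,+0) → x=57, y=-20, z=9
step 8: x=57, y=-20, z=9 + (+6,-3,+0) → x=63, y=-23, z=9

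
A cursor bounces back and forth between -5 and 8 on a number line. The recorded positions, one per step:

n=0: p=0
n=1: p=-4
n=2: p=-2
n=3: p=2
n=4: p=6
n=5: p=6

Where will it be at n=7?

The value travels 4 per step and bounces off the walls at -5 and 8.
  step 6: 6 → 2
  step 7: 2 → -2

p=-2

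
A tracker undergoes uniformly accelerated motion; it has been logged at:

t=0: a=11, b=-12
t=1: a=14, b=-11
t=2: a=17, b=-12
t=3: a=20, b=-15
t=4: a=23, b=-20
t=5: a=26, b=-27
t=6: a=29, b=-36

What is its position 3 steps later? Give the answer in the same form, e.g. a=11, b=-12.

a=38, b=-75

First differences are (+3,+1), (+3,-1), (+3,-3), (+3,-5), (+3,-7), (+3,-9); their common second difference is (+0,-2) (constant acceleration).
step 7: a=29, b=-36 + (+3,-11) → a=32, b=-47
step 8: a=32, b=-47 + (+3,-13) → a=35, b=-60
step 9: a=35, b=-60 + (+3,-15) → a=38, b=-75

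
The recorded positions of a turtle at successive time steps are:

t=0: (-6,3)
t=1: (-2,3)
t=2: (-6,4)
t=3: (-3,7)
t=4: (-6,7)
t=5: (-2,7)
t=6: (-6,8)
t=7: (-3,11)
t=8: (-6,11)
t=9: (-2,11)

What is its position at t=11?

(-3,15)

Step-to-step displacements: (+4,+0), (-4,+1), (+3,+3), (-3,+0), (+4,+0), (-4,+1), (+3,+3), (-3,+0), (+4,+0) — a repeating cycle of length 4.
step 10: apply (-4,+1) → (-6,12)
step 11: apply (+3,+3) → (-3,15)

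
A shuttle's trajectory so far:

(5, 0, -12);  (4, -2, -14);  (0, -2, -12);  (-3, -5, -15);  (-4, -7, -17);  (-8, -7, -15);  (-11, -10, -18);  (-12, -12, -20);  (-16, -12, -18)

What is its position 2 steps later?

The moves between consecutive positions are (-1, -2, -2), (-4, +0, +2), (-3, -3, -3), (-1, -2, -2), (-4, +0, +2), (-3, -3, -3), (-1, -2, -2), (-4, +0, +2); they repeat the 3-cycle [(-1, -2, -2), (-4, +0, +2), (-3, -3, -3)].
step 9: apply (-3, -3, -3) → (-19, -15, -21)
step 10: apply (-1, -2, -2) → (-20, -17, -23)

(-20, -17, -23)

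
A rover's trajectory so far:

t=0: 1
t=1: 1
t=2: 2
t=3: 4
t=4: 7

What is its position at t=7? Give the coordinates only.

22

First differences are +0, +1, +2, +3; their common second difference is +1 (constant acceleration).
step 5: 7 + 4 → 11
step 6: 11 + 5 → 16
step 7: 16 + 6 → 22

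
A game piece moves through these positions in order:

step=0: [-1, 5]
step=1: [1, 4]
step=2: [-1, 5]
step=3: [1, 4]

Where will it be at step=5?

[1, 4]

The jumps are [+2, -1], [-2, +1], [+2, -1] — a geometric progression with ratio -1.
step 4: [1, 4] + [-2, +1] → [-1, 5]
step 5: [-1, 5] + [+2, -1] → [1, 4]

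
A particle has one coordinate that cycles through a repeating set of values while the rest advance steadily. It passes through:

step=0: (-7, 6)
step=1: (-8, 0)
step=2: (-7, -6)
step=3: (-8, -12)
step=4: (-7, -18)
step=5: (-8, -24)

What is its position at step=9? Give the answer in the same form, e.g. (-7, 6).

The first coordinate repeats the cycle [-7, -8] with period 2; step 9 mod 2 = 1, giving -8.
The second coordinate changes by -6 each step, so at step 9 it is 6 + 9·(-6) = -48.

(-8, -48)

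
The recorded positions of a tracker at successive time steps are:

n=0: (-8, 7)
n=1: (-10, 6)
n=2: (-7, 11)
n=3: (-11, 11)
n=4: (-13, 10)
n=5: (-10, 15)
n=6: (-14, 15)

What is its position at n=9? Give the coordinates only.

(-17, 19)

Differencing gives (-2, -1), (+3, +5), (-4, +0), (-2, -1), (+3, +5), (-4, +0). This is the pattern (-2, -1), (+3, +5), (-4, +0) repeated.
step 7: apply (-2, -1) → (-16, 14)
step 8: apply (+3, +5) → (-13, 19)
step 9: apply (-4, +0) → (-17, 19)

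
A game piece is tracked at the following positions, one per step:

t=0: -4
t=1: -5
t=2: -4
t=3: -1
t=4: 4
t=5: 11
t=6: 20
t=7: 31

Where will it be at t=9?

59

Successive displacements: -1, +1, +3, +5, +7, +9, +11 — each changes by +2.
step 8: 31 + 13 → 44
step 9: 44 + 15 → 59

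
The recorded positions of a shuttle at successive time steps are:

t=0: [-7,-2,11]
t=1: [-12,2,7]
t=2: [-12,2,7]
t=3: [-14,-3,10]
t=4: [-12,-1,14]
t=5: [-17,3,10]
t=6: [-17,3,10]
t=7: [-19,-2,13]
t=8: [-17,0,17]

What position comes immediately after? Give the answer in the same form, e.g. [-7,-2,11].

Differencing gives [-5,+4,-4], [+0,+0,+0], [-2,-5,+3], [+2,+2,+4], [-5,+4,-4], [+0,+0,+0], [-2,-5,+3], [+2,+2,+4]. This is the pattern [-5,+4,-4], [+0,+0,+0], [-2,-5,+3], [+2,+2,+4] repeated.
step 9: apply [-5,+4,-4] → [-22,4,13]

[-22,4,13]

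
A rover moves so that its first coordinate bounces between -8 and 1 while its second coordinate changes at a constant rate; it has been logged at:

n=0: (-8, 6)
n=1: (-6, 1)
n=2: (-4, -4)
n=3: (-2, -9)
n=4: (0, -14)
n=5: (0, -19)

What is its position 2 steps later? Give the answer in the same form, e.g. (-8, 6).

The first coordinate travels 2 per step and bounces off the walls at -8 and 1.
  step 6: 0 → -2
  step 7: -2 → -4
The second coordinate changes by -5 each step: at step 7 it is -29.

(-4, -29)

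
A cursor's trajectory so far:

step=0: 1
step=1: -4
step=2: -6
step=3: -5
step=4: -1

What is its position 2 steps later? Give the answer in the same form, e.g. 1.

16

First differences are -5, -2, +1, +4; their common second difference is +3 (constant acceleration).
step 5: -1 + 7 → 6
step 6: 6 + 10 → 16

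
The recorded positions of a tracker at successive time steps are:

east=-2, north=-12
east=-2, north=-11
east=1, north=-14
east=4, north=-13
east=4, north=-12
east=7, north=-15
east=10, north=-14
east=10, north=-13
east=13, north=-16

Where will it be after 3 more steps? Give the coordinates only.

east=19, north=-17

The moves between consecutive positions are (+0, +1), (+3, -3), (+3, +1), (+0, +1), (+3, -3), (+3, +1), (+0, +1), (+3, -3); they repeat the 3-cycle [(+0, +1), (+3, -3), (+3, +1)].
step 9: apply (+3, +1) → east=16, north=-15
step 10: apply (+0, +1) → east=16, north=-14
step 11: apply (+3, -3) → east=19, north=-17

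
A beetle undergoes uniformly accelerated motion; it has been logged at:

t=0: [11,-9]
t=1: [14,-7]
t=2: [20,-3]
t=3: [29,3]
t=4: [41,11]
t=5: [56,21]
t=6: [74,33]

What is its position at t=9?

[146,81]

First differences are [+3,+2], [+6,+4], [+9,+6], [+12,+8], [+15,+10], [+18,+12]; their common second difference is [+3,+2] (constant acceleration).
step 7: [74,33] + [+21,+14] → [95,47]
step 8: [95,47] + [+24,+16] → [119,63]
step 9: [119,63] + [+27,+18] → [146,81]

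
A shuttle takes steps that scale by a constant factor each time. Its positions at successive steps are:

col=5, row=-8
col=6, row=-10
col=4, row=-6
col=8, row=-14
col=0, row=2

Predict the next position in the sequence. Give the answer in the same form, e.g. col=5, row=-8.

col=16, row=-30

Step-to-step displacements: (+1, -2), (-2, +4), (+4, -8), (-8, +16); each is -2× the previous.
step 5: col=0, row=2 + (+16, -32) → col=16, row=-30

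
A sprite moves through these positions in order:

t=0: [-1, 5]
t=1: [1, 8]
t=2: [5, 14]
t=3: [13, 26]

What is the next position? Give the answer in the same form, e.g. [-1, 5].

The jumps are [+2, +3], [+4, +6], [+8, +12] — a geometric progression with ratio 2.
step 4: [13, 26] + [+16, +24] → [29, 50]

[29, 50]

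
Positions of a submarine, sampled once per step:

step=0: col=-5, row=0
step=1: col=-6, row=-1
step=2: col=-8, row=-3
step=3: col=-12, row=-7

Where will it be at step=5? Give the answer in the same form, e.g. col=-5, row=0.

Step-to-step displacements: (-1, -1), (-2, -2), (-4, -4); each is 2× the previous.
step 4: col=-12, row=-7 + (-8, -8) → col=-20, row=-15
step 5: col=-20, row=-15 + (-16, -16) → col=-36, row=-31

col=-36, row=-31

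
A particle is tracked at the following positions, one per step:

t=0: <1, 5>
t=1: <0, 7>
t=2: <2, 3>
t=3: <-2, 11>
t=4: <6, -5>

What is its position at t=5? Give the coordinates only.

<-10, 27>

Step-to-step displacements: <-1, +2>, <+2, -4>, <-4, +8>, <+8, -16>; each is -2× the previous.
step 5: <6, -5> + <-16, +32> → <-10, 27>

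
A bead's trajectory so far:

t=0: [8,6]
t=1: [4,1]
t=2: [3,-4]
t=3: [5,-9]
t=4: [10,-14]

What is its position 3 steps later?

[43,-29]

Successive displacements: [-4,-5], [-1,-5], [+2,-5], [+5,-5] — each changes by [+3,+0].
step 5: [10,-14] + [+8,-5] → [18,-19]
step 6: [18,-19] + [+11,-5] → [29,-24]
step 7: [29,-24] + [+14,-5] → [43,-29]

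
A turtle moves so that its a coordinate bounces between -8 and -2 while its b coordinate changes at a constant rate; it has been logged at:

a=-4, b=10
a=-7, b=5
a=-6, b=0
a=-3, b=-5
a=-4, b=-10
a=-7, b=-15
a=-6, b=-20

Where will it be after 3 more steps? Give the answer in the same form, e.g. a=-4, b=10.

a=-7, b=-35

The a coordinate reflects between -8 and -2, moving 3 per step.
  step 7: -6 → -3
  step 8: -3 → -4
  step 9: -4 → -7
The b coordinate changes by -5 each step: at step 9 it is -35.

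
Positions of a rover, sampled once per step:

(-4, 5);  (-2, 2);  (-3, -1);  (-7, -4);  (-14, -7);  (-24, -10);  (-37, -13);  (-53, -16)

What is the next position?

(-72, -19)

First differences are (+2, -3), (-1, -3), (-4, -3), (-7, -3), (-10, -3), (-13, -3), (-16, -3); their common second difference is (-3, +0) (constant acceleration).
step 8: (-53, -16) + (-19, -3) → (-72, -19)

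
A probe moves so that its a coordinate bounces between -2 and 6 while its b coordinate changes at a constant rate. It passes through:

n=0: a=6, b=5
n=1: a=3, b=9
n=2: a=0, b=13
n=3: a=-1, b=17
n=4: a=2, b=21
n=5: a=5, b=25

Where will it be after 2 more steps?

a=1, b=33

The a coordinate reflects between -2 and 6, moving 3 per step.
  step 6: 5 → 4
  step 7: 4 → 1
The b coordinate changes by +4 each step: at step 7 it is 33.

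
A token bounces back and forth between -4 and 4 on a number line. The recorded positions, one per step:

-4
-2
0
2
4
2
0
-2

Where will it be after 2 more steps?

-2

The value reflects between -4 and 4, moving 2 per step.
  step 8: -2 → -4
  step 9: -4 → -2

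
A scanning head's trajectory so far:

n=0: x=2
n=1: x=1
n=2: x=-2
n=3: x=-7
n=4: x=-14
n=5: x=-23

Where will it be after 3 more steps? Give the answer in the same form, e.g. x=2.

First differences are -1, -3, -5, -7, -9; their common second difference is -2 (constant acceleration).
step 6: -23 − 11 → x=-34
step 7: -34 − 13 → x=-47
step 8: -47 − 15 → x=-62

x=-62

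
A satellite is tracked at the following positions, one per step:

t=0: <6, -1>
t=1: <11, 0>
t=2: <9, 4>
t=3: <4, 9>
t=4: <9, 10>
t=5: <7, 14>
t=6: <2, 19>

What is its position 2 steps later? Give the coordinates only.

<5, 24>

Step-to-step displacements: <+5, +1>, <-2, +4>, <-5, +5>, <+5, +1>, <-2, +4>, <-5, +5> — a repeating cycle of length 3.
step 7: apply <+5, +1> → <7, 20>
step 8: apply <-2, +4> → <5, 24>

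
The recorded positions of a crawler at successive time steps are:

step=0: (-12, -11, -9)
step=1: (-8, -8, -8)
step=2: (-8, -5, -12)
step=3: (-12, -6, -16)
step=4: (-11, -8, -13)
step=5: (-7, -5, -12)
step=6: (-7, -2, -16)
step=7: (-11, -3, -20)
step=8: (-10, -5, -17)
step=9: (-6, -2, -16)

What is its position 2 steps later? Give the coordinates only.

Differencing gives (+4, +3, +1), (+0, +3, -4), (-4, -1, -4), (+1, -2, +3), (+4, +3, +1), (+0, +3, -4), (-4, -1, -4), (+1, -2, +3), (+4, +3, +1). This is the pattern (+4, +3, +1), (+0, +3, -4), (-4, -1, -4), (+1, -2, +3) repeated.
step 10: apply (+0, +3, -4) → (-6, 1, -20)
step 11: apply (-4, -1, -4) → (-10, 0, -24)

(-10, 0, -24)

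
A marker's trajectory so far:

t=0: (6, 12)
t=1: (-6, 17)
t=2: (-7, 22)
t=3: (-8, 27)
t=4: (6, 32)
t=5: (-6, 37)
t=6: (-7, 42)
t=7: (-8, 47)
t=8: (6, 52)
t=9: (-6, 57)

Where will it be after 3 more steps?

(6, 72)

The first coordinate repeats the cycle [6, -6, -7, -8] with period 4; step 12 mod 4 = 0, giving 6.
The second coordinate changes by +5 each step, so at step 12 it is 12 + 12·(5) = 72.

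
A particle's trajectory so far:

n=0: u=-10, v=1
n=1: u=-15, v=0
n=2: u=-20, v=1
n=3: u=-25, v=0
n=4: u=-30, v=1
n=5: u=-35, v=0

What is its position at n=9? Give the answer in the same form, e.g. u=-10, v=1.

u=-55, v=0

U: linear, -5 per step → -55 at step 9.
V: cycles through 1, 0 every 2 steps. Step 9 lands at position 1 of the cycle → 0.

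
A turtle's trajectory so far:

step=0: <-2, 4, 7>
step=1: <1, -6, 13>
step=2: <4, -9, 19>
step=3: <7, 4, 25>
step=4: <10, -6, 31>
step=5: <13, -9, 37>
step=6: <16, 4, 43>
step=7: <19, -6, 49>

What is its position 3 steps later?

<28, -6, 67>

First: linear, +3 per step → 28 at step 10.
Second: cycles through 4, -6, -9 every 3 steps. Step 10 lands at position 1 of the cycle → -6.
Third: linear, +6 per step → 67 at step 10.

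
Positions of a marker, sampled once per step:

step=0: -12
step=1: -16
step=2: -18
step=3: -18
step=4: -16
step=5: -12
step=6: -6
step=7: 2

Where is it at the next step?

Taking differences between consecutive positions: -4, -2, +0, +2, +4, +6, +8. These grow by +2 each step.
step 8: 2 + 10 → 12

12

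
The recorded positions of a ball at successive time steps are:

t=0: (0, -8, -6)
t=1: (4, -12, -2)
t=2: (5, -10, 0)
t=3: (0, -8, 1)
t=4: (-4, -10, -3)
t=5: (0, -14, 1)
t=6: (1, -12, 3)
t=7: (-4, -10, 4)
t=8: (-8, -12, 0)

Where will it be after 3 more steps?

The moves between consecutive positions are (+4, -4, +4), (+1, +2, +2), (-5, +2, +1), (-4, -2, -4), (+4, -4, +4), (+1, +2, +2), (-5, +2, +1), (-4, -2, -4); they repeat the 4-cycle [(+4, -4, +4), (+1, +2, +2), (-5, +2, +1), (-4, -2, -4)].
step 9: apply (+4, -4, +4) → (-4, -16, 4)
step 10: apply (+1, +2, +2) → (-3, -14, 6)
step 11: apply (-5, +2, +1) → (-8, -12, 7)

(-8, -12, 7)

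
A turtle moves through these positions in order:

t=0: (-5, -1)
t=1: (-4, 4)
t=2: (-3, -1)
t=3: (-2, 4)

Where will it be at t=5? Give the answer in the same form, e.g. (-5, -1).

The first coordinate changes by +1 each step, so at step 5 it is -5 + 5·(1) = 0.
The second coordinate repeats the cycle [-1, 4] with period 2; step 5 mod 2 = 1, giving 4.

(0, 4)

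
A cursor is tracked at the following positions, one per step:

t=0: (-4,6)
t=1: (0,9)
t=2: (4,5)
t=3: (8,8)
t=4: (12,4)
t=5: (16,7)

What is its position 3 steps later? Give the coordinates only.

(28,2)

Differencing gives (+4,+3), (+4,-4), (+4,+3), (+4,-4), (+4,+3). This is the pattern (+4,+3), (+4,-4) repeated.
step 6: apply (+4,-4) → (20,3)
step 7: apply (+4,+3) → (24,6)
step 8: apply (+4,-4) → (28,2)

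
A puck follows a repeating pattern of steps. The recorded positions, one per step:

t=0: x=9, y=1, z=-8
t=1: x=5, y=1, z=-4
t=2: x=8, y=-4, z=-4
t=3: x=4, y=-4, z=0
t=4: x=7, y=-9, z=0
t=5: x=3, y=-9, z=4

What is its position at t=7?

x=2, y=-14, z=8

Differencing gives (-4, +0, +4), (+3, -5, +0), (-4, +0, +4), (+3, -5, +0), (-4, +0, +4). This is the pattern (-4, +0, +4), (+3, -5, +0) repeated.
step 6: apply (+3, -5, +0) → x=6, y=-14, z=4
step 7: apply (-4, +0, +4) → x=2, y=-14, z=8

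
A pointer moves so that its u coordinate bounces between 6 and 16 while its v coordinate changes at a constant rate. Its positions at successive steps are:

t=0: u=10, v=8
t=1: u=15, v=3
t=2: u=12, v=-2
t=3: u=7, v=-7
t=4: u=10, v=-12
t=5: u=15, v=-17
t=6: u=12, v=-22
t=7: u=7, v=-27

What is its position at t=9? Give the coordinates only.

The u coordinate reflects between 6 and 16, moving 5 per step.
  step 8: 7 → 10
  step 9: 10 → 15
The v coordinate changes by -5 each step: at step 9 it is -37.

u=15, v=-37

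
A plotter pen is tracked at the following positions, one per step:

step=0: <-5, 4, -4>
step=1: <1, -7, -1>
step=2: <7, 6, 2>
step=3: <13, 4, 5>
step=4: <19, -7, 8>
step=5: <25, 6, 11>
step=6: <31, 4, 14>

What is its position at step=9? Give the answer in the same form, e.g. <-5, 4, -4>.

First: linear, +6 per step → 49 at step 9.
Second: cycles through 4, -7, 6 every 3 steps. Step 9 lands at position 0 of the cycle → 4.
Third: linear, +3 per step → 23 at step 9.

<49, 4, 23>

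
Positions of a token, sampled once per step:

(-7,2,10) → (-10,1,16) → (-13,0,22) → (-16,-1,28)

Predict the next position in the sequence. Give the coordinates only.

(-19,-2,34)

The position changes by (-3,-1,+6) every step.
step 4: (-16,-1,28) + (-3,-1,+6) → (-19,-2,34)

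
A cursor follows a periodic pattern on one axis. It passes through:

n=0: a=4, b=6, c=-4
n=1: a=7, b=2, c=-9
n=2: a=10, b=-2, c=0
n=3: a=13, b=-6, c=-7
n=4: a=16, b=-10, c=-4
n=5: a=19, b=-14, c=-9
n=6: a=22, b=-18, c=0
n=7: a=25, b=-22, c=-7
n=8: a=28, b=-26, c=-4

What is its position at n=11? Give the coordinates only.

The a coordinate changes by +3 each step, so at step 11 it is 4 + 11·(3) = 37.
The b coordinate changes by -4 each step, so at step 11 it is 6 + 11·(-4) = -38.
The c coordinate repeats the cycle [-4, -9, 0, -7] with period 4; step 11 mod 4 = 3, giving -7.

a=37, b=-38, c=-7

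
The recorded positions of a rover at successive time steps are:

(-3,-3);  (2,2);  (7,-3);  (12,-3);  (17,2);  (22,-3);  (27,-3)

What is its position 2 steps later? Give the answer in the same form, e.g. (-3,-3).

(37,-3)

First: linear, +5 per step → 37 at step 8.
Second: cycles through -3, 2, -3 every 3 steps. Step 8 lands at position 2 of the cycle → -3.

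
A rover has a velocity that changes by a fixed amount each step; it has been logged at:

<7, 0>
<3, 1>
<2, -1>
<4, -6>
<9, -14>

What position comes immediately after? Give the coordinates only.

First differences are <-4, +1>, <-1, -2>, <+2, -5>, <+5, -8>; their common second difference is <+3, -3> (constant acceleration).
step 5: <9, -14> + <+8, -11> → <17, -25>

<17, -25>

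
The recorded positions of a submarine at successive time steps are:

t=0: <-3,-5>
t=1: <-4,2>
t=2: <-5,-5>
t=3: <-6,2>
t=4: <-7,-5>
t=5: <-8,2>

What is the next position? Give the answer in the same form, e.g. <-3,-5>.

The first coordinate changes by -1 each step, so at step 6 it is -3 + 6·(-1) = -9.
The second coordinate repeats the cycle [-5, 2] with period 2; step 6 mod 2 = 0, giving -5.

<-9,-5>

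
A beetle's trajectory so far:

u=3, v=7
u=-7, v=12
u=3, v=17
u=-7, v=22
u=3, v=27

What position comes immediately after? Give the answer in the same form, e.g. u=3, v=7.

U: cycles through 3, -7 every 2 steps. Step 5 lands at position 1 of the cycle → -7.
V: linear, +5 per step → 32 at step 5.

u=-7, v=32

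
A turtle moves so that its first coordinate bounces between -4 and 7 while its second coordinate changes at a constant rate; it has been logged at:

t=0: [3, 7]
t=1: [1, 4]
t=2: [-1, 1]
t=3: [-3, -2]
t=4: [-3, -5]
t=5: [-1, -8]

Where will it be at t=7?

[3, -14]

The first coordinate reflects between -4 and 7, moving 2 per step.
  step 6: -1 → 1
  step 7: 1 → 3
The second coordinate changes by -3 each step: at step 7 it is -14.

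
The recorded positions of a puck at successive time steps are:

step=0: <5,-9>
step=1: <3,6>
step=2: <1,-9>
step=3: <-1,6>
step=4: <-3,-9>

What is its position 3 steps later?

The first coordinate changes by -2 each step, so at step 7 it is 5 + 7·(-2) = -9.
The second coordinate repeats the cycle [-9, 6] with period 2; step 7 mod 2 = 1, giving 6.

<-9,6>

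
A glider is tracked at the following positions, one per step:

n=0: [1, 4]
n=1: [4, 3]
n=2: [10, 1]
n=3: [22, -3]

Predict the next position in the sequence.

The jumps are [+3, -1], [+6, -2], [+12, -4] — a geometric progression with ratio 2.
step 4: [22, -3] + [+24, -8] → [46, -11]

[46, -11]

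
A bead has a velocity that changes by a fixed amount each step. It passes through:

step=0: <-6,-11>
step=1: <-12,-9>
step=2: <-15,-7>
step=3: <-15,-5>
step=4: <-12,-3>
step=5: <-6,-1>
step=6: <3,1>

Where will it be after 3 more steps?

<48,7>

Successive displacements: <-6,+2>, <-3,+2>, <+0,+2>, <+3,+2>, <+6,+2>, <+9,+2> — each changes by <+3,+0>.
step 7: <3,1> + <+12,+2> → <15,3>
step 8: <15,3> + <+15,+2> → <30,5>
step 9: <30,5> + <+18,+2> → <48,7>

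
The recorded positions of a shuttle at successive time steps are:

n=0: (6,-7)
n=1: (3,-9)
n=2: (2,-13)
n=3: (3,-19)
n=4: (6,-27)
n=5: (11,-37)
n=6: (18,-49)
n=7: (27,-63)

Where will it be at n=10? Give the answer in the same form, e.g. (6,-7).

First differences are (-3,-2), (-1,-4), (+1,-6), (+3,-8), (+5,-10), (+7,-12), (+9,-14); their common second difference is (+2,-2) (constant acceleration).
step 8: (27,-63) + (+11,-16) → (38,-79)
step 9: (38,-79) + (+13,-18) → (51,-97)
step 10: (51,-97) + (+15,-20) → (66,-117)

(66,-117)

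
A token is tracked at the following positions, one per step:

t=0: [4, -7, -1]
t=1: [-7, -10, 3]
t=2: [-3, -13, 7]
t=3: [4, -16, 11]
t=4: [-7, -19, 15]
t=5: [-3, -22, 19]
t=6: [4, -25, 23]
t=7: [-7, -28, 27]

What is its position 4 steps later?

First: cycles through 4, -7, -3 every 3 steps. Step 11 lands at position 2 of the cycle → -3.
Second: linear, -3 per step → -40 at step 11.
Third: linear, +4 per step → 43 at step 11.

[-3, -40, 43]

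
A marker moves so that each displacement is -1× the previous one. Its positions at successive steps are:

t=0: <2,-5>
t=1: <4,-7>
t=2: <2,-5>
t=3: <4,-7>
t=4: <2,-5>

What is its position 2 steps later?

Consecutive displacements <+2,-2>, <-2,+2>, <+2,-2>, <-2,+2> scale by a factor of -1 each step.
step 5: <2,-5> + <+2,-2> → <4,-7>
step 6: <4,-7> + <-2,+2> → <2,-5>

<2,-5>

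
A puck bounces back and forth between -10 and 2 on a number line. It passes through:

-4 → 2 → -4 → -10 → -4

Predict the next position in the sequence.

2

The value reflects between -10 and 2, moving 6 per step.
  step 5: -4 → 2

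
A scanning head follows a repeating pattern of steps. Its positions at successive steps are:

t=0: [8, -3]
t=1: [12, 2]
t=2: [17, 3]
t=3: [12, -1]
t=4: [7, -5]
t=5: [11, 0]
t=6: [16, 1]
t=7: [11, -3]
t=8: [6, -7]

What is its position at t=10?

The moves between consecutive positions are [+4, +5], [+5, +1], [-5, -4], [-5, -4], [+4, +5], [+5, +1], [-5, -4], [-5, -4]; they repeat the 4-cycle [[+4, +5], [+5, +1], [-5, -4], [-5, -4]].
step 9: apply [+4, +5] → [10, -2]
step 10: apply [+5, +1] → [15, -1]

[15, -1]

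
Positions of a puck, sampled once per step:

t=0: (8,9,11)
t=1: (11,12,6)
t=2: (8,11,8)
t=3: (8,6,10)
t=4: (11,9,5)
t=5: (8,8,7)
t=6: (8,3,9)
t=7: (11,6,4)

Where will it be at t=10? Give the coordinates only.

(11,3,3)

Differencing gives (+3,+3,-5), (-3,-1,+2), (+0,-5,+2), (+3,+3,-5), (-3,-1,+2), (+0,-5,+2), (+3,+3,-5). This is the pattern (+3,+3,-5), (-3,-1,+2), (+0,-5,+2) repeated.
step 8: apply (-3,-1,+2) → (8,5,6)
step 9: apply (+0,-5,+2) → (8,0,8)
step 10: apply (+3,+3,-5) → (11,3,3)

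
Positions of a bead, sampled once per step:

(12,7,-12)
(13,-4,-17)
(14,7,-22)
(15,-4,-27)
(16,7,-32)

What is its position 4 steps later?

The first coordinate changes by +1 each step, so at step 8 it is 12 + 8·(1) = 20.
The second coordinate repeats the cycle [7, -4] with period 2; step 8 mod 2 = 0, giving 7.
The third coordinate changes by -5 each step, so at step 8 it is -12 + 8·(-5) = -52.

(20,7,-52)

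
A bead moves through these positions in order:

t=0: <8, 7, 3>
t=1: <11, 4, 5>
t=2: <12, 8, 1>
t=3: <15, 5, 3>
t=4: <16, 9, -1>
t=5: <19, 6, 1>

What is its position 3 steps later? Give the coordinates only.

<24, 11, -5>

Differencing gives <+3, -3, +2>, <+1, +4, -4>, <+3, -3, +2>, <+1, +4, -4>, <+3, -3, +2>. This is the pattern <+3, -3, +2>, <+1, +4, -4> repeated.
step 6: apply <+1, +4, -4> → <20, 10, -3>
step 7: apply <+3, -3, +2> → <23, 7, -1>
step 8: apply <+1, +4, -4> → <24, 11, -5>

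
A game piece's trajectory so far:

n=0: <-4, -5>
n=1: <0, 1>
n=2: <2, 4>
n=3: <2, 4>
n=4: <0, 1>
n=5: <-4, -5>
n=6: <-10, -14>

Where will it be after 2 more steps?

Successive displacements: <+4, +6>, <+2, +3>, <+0, +0>, <-2, -3>, <-4, -6>, <-6, -9> — each changes by <-2, -3>.
step 7: <-10, -14> + <-8, -12> → <-18, -26>
step 8: <-18, -26> + <-10, -15> → <-28, -41>

<-28, -41>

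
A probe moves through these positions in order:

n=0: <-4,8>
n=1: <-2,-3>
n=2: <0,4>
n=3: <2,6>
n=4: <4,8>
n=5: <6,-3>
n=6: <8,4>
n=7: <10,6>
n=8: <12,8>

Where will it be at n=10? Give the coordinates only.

<16,4>

First: linear, +2 per step → 16 at step 10.
Second: cycles through 8, -3, 4, 6 every 4 steps. Step 10 lands at position 2 of the cycle → 4.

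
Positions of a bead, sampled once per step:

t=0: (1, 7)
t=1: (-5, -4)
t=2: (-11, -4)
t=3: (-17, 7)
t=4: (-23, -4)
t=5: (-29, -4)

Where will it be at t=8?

(-47, -4)

The first coordinate changes by -6 each step, so at step 8 it is 1 + 8·(-6) = -47.
The second coordinate repeats the cycle [7, -4, -4] with period 3; step 8 mod 3 = 2, giving -4.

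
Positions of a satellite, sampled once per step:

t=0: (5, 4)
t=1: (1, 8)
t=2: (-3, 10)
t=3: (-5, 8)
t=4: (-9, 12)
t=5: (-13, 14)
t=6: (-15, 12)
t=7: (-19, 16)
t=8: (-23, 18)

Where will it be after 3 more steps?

(-33, 22)

Differencing gives (-4, +4), (-4, +2), (-2, -2), (-4, +4), (-4, +2), (-2, -2), (-4, +4), (-4, +2). This is the pattern (-4, +4), (-4, +2), (-2, -2) repeated.
step 9: apply (-2, -2) → (-25, 16)
step 10: apply (-4, +4) → (-29, 20)
step 11: apply (-4, +2) → (-33, 22)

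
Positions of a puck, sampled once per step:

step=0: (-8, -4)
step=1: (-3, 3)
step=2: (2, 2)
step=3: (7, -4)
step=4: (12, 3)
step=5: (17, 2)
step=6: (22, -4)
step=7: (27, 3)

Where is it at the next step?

The first coordinate changes by +5 each step, so at step 8 it is -8 + 8·(5) = 32.
The second coordinate repeats the cycle [-4, 3, 2] with period 3; step 8 mod 3 = 2, giving 2.

(32, 2)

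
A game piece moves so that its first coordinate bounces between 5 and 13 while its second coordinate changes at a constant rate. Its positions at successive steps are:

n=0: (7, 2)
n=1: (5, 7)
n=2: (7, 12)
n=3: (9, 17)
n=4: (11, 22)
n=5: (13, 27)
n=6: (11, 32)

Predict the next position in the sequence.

(9, 37)

The first coordinate travels 2 per step and bounces off the walls at 5 and 13.
  step 7: 11 → 9
The second coordinate changes by +5 each step: at step 7 it is 37.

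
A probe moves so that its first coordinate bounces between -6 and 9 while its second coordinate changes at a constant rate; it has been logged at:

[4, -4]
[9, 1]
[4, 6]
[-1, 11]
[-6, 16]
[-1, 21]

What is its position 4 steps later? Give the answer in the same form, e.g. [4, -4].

The first coordinate reflects between -6 and 9, moving 5 per step.
  step 6: -1 → 4
  step 7: 4 → 9
  step 8: 9 → 4
  step 9: 4 → -1
The second coordinate changes by +5 each step: at step 9 it is 41.

[-1, 41]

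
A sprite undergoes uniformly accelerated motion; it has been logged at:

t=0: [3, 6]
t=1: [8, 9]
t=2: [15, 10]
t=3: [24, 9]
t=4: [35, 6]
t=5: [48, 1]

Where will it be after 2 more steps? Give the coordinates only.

Taking differences between consecutive positions: [+5, +3], [+7, +1], [+9, -1], [+11, -3], [+13, -5]. These grow by [+2, -2] each step.
step 6: [48, 1] + [+15, -7] → [63, -6]
step 7: [63, -6] + [+17, -9] → [80, -15]

[80, -15]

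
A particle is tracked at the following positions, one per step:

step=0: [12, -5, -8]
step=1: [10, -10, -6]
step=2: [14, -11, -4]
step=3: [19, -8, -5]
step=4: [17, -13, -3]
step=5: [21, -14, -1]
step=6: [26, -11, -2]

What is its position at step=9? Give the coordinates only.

The moves between consecutive positions are [-2, -5, +2], [+4, -1, +2], [+5, +3, -1], [-2, -5, +2], [+4, -1, +2], [+5, +3, -1]; they repeat the 3-cycle [[-2, -5, +2], [+4, -1, +2], [+5, +3, -1]].
step 7: apply [-2, -5, +2] → [24, -16, 0]
step 8: apply [+4, -1, +2] → [28, -17, 2]
step 9: apply [+5, +3, -1] → [33, -14, 1]

[33, -14, 1]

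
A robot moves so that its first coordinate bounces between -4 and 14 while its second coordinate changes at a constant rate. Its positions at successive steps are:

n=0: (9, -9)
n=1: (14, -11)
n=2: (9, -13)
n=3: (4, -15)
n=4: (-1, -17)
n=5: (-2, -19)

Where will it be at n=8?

(13, -25)

The first coordinate travels 5 per step and bounces off the walls at -4 and 14.
  step 6: -2 → 3
  step 7: 3 → 8
  step 8: 8 → 13
The second coordinate changes by -2 each step: at step 8 it is -25.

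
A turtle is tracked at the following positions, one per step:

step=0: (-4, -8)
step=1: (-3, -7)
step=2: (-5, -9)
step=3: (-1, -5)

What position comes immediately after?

(-9, -13)

Step-to-step displacements: (+1, +1), (-2, -2), (+4, +4); each is -2× the previous.
step 4: (-1, -5) + (-8, -8) → (-9, -13)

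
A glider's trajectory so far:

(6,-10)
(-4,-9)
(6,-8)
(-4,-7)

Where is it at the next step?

(6,-6)

The first coordinate repeats the cycle [6, -4] with period 2; step 4 mod 2 = 0, giving 6.
The second coordinate changes by +1 each step, so at step 4 it is -10 + 4·(1) = -6.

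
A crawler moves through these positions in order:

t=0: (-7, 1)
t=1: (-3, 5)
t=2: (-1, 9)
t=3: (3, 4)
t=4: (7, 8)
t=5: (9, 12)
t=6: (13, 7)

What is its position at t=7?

(17, 11)

Step-to-step displacements: (+4, +4), (+2, +4), (+4, -5), (+4, +4), (+2, +4), (+4, -5) — a repeating cycle of length 3.
step 7: apply (+4, +4) → (17, 11)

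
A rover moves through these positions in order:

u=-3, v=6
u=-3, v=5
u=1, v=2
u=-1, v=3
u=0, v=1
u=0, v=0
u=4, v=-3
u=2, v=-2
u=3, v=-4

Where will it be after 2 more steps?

u=7, v=-8

The moves between consecutive positions are (+0, -1), (+4, -3), (-2, +1), (+1, -2), (+0, -1), (+4, -3), (-2, +1), (+1, -2); they repeat the 4-cycle [(+0, -1), (+4, -3), (-2, +1), (+1, -2)].
step 9: apply (+0, -1) → u=3, v=-5
step 10: apply (+4, -3) → u=7, v=-8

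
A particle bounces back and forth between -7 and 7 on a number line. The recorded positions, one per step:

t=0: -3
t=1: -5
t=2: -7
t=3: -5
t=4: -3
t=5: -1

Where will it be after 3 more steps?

The value travels 2 per step and bounces off the walls at -7 and 7.
  step 6: -1 → 1
  step 7: 1 → 3
  step 8: 3 → 5

5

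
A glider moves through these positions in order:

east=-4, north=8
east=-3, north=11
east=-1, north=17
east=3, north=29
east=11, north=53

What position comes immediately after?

The jumps are (+1, +3), (+2, +6), (+4, +12), (+8, +24) — a geometric progression with ratio 2.
step 5: east=11, north=53 + (+16, +48) → east=27, north=101

east=27, north=101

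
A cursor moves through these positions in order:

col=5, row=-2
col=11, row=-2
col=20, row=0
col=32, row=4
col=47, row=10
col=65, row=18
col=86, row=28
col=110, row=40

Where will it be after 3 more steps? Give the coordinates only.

First differences are (+6,+0), (+9,+2), (+12,+4), (+15,+6), (+18,+8), (+21,+10), (+24,+12); their common second difference is (+3,+2) (constant acceleration).
step 8: col=110, row=40 + (+27,+14) → col=137, row=54
step 9: col=137, row=54 + (+30,+16) → col=167, row=70
step 10: col=167, row=70 + (+33,+18) → col=200, row=88

col=200, row=88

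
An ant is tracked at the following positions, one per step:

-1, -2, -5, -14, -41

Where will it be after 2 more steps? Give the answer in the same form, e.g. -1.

-365

Consecutive displacements -1, -3, -9, -27 scale by a factor of 3 each step.
step 5: -41 − 81 → -122
step 6: -122 − 243 → -365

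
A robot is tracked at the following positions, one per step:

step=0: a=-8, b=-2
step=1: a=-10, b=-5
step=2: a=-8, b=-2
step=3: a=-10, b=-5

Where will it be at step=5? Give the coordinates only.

Consecutive displacements (-2, -3), (+2, +3), (-2, -3) scale by a factor of -1 each step.
step 4: a=-10, b=-5 + (+2, +3) → a=-8, b=-2
step 5: a=-8, b=-2 + (-2, -3) → a=-10, b=-5

a=-10, b=-5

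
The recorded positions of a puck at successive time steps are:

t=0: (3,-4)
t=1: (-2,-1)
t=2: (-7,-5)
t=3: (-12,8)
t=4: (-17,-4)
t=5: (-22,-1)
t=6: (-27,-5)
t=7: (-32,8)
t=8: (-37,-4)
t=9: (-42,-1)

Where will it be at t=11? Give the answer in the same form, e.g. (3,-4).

(-52,8)

First: linear, -5 per step → -52 at step 11.
Second: cycles through -4, -1, -5, 8 every 4 steps. Step 11 lands at position 3 of the cycle → 8.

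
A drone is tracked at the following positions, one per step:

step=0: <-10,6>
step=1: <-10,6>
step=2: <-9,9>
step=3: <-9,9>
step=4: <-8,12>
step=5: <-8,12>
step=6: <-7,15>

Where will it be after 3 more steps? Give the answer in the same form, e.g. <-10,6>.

Step-to-step displacements: <+0,+0>, <+1,+3>, <+0,+0>, <+1,+3>, <+0,+0>, <+1,+3> — a repeating cycle of length 2.
step 7: apply <+0,+0> → <-7,15>
step 8: apply <+1,+3> → <-6,18>
step 9: apply <+0,+0> → <-6,18>

<-6,18>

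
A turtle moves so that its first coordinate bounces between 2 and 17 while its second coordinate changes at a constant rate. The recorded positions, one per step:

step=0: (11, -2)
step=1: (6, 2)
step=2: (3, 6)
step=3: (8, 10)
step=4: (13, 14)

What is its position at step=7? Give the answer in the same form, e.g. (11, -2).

(6, 26)

The first coordinate reflects between 2 and 17, moving 5 per step.
  step 5: 13 → 16
  step 6: 16 → 11
  step 7: 11 → 6
The second coordinate changes by +4 each step: at step 7 it is 26.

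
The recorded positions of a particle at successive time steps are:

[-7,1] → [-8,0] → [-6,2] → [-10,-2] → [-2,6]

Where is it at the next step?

[-18,-10]

The jumps are [-1,-1], [+2,+2], [-4,-4], [+8,+8] — a geometric progression with ratio -2.
step 5: [-2,6] + [-16,-16] → [-18,-10]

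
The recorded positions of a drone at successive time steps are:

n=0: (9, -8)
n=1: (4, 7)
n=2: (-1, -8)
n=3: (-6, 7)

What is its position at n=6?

First: linear, -5 per step → -21 at step 6.
Second: cycles through -8, 7 every 2 steps. Step 6 lands at position 0 of the cycle → -8.

(-21, -8)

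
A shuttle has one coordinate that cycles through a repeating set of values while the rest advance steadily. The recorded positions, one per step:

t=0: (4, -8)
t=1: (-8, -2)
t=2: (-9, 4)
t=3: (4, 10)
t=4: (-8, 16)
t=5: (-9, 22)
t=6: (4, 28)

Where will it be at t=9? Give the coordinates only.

First: cycles through 4, -8, -9 every 3 steps. Step 9 lands at position 0 of the cycle → 4.
Second: linear, +6 per step → 46 at step 9.

(4, 46)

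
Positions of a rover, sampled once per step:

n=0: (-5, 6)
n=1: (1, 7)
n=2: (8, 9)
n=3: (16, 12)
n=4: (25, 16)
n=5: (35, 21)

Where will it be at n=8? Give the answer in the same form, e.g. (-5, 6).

(71, 42)

Successive displacements: (+6, +1), (+7, +2), (+8, +3), (+9, +4), (+10, +5) — each changes by (+1, +1).
step 6: (35, 21) + (+11, +6) → (46, 27)
step 7: (46, 27) + (+12, +7) → (58, 34)
step 8: (58, 34) + (+13, +8) → (71, 42)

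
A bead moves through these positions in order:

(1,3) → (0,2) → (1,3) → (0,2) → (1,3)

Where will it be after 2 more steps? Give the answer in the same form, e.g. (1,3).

Step-to-step displacements: (-1,-1), (+1,+1), (-1,-1), (+1,+1); each is -1× the previous.
step 5: (1,3) + (-1,-1) → (0,2)
step 6: (0,2) + (+1,+1) → (1,3)

(1,3)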